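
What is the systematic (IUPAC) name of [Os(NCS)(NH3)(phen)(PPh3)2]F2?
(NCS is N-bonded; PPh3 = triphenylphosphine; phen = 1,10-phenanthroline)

ammineisothiocyanato(1,10-phenanthroline)bis(triphenylphosphine)osmium(III) fluoride

The 2 fluoride counter-ions carry a total charge of -2, so each complex ion is 2+.
Ligand charges: 1×isothiocyanato (-1 each), 2×triphenylphosphine (neutral), 1×1,10-phenanthroline (neutral), 1×ammine (neutral); total -1. So Os + (-1) = 2+, giving Os = +3.
Ligands are named alphabetically: ammine before isothiocyanato before phenanthroline before triphenylphosphine.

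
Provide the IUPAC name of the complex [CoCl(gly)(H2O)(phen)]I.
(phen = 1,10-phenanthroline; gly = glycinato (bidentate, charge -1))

aquachloro(glycinato)(1,10-phenanthroline)cobalt(III) iodide

The 1 iodide counter-ion carries a total charge of -1, so each complex ion is 1+.
Ligand charges: 1×1,10-phenanthroline (neutral), 1×aqua (neutral), 1×glycinato (-1 each), 1×chloro (-1 each); total -2. So Co + (-2) = 1+, giving Co = +3.
Ligands are named alphabetically: aqua before chloro before glycinato before phenanthroline.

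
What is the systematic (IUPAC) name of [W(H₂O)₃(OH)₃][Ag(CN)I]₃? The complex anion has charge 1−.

Both ions are complex: the cation is named first with the plain metal name, the anion second with the -ate form; each ion's ligands are alphabetised independently.
The complex anion is given as 1−; its ligand charges sum to -2, so Ag = +1.
With 3 anions per cation, the cation must be 3×1 = 3+.
Cation: ligand charges sum to -3; for the ion to be 3+, W = +6.

triaquatrihydroxotungsten(VI) cyanoiodoargentate(I)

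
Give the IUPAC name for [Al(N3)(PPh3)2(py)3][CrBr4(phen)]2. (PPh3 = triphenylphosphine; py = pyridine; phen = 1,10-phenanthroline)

Both ions are complex: the cation is named first with the plain metal name, the anion second with the -ate form; each ion's ligands are alphabetised independently.
Aluminium is always +3 in its complexes; the cation's ligand charges sum to -1, so the complex cation is 2+.
With 2 anions per cation, each anion must be 2/2 = 1−.
Anion: ligand charges sum to -4; for the ion to be 1−, Cr = +3.

azidotris(pyridine)bis(triphenylphosphine)aluminium(III) tetrabromo(1,10-phenanthroline)chromate(III)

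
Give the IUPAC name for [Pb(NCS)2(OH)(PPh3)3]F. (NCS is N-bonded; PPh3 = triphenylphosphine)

The 1 fluoride counter-ion carries a total charge of -1, so each complex ion is 1+.
Ligand charges: 1×hydroxo (-1 each), 2×isothiocyanato (-1 each), 3×triphenylphosphine (neutral); total -3. So Pb + (-3) = 1+, giving Pb = +4.
Ligands are named alphabetically: hydroxo before isothiocyanato before triphenylphosphine.

hydroxodiisothiocyanatotris(triphenylphosphine)lead(IV) fluoride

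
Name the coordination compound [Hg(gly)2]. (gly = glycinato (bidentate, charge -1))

There is no counter-ion, so the complex is neutral overall.
Ligand charges: 2×glycinato (-1 each); total -2. So Hg + (-2) = 0, giving Hg = +2.

bis(glycinato)mercury(II)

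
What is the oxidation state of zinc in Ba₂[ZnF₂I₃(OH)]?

+2

2 barium outside the brackets (+2 each) → the complex ion is 4−.
Ligand charges: 2×F = -2; 1×OH = -1; 3×I = -3; sum -6.
Zn + (-6) = 4− ⇒ Zn is +2.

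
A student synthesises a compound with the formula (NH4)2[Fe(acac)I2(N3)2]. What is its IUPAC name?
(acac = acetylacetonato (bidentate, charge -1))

The 2 ammonium counter-ions carry a total charge of +2, so each complex ion is 2−.
Ligand charges: 1×acetylacetonato (-1 each), 2×azido (-1 each), 2×iodo (-1 each); total -5. So Fe + (-5) = 2−, giving Fe = +3.
Ligands are named alphabetically: acetylacetonato before azido before iodo.
The complex ion is anionic, so iron takes the -ate form ferrate(III).

ammonium (acetylacetonato)diazidodiiodoferrate(III)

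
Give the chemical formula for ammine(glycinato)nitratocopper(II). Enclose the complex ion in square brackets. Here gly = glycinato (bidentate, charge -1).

[Cu(gly)(NH3)(NO3)]

Ligands: 1 glycinato (gly, -1), 1 nitrato (NO3, -1), 1 ammine (NH3, neutral). Ligand charge sum = -2.
With Cu in oxidation state +2, the complex ion is [Cu...].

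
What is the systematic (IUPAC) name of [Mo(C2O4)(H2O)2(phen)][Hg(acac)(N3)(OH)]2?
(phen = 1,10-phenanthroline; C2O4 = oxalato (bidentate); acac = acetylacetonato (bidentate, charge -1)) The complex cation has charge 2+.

Both ions are complex: the cation is named first with the plain metal name, the anion second with the -ate form; each ion's ligands are alphabetised independently.
The complex cation is given as 2+; its ligand charges sum to -2, so Mo = +4.
With 2 anions per cation, each anion must be 2/2 = 1−.
Anion: ligand charges sum to -3; for the ion to be 1−, Hg = +2.

diaquaoxalato(1,10-phenanthroline)molybdenum(IV) (acetylacetonato)azidohydroxomercurate(II)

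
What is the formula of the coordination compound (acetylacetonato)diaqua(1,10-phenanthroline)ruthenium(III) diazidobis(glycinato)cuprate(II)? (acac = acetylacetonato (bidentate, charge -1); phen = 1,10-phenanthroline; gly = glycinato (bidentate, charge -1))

[Ru(acac)(H2O)2(phen)][Cu(gly)2(N3)2]

Cation [Ru…]: ligand charges -1, Ru(III) ⇒ ion charge 2+.
Anion [Cu…]: ligand charges -4, Cu(II) ⇒ ion charge 2−.
One 2+ cation balances one 2− anion.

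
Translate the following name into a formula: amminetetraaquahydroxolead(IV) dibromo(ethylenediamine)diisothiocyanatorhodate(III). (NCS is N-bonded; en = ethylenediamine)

[Pb(H2O)4(NH3)(OH)][RhBr2(en)(NCS)2]3

Cation [Pb…]: ligand charges -1, Pb(IV) ⇒ ion charge 3+.
Anion [Rh…]: ligand charges -4, Rh(III) ⇒ ion charge 1−.
One 3+ cation requires 3 of the 1− anion.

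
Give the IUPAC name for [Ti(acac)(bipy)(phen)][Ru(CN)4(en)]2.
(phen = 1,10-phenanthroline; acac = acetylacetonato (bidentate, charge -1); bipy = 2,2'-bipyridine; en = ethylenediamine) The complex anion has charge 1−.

Both ions are complex: the cation is named first with the plain metal name, the anion second with the -ate form; each ion's ligands are alphabetised independently.
The complex anion is given as 1−; its ligand charges sum to -4, so Ru = +3.
With 2 anions per cation, the cation must be 2×1 = 2+.
Cation: ligand charges sum to -1; for the ion to be 2+, Ti = +3.

(acetylacetonato)(2,2'-bipyridine)(1,10-phenanthroline)titanium(III) tetracyano(ethylenediamine)ruthenate(III)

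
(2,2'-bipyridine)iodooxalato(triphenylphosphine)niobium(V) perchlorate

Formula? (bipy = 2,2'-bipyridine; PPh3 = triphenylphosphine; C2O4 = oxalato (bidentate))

[Nb(bipy)(C2O4)I(PPh3)](ClO4)2

Ligands: 1 2,2'-bipyridine (bipy, neutral), 1 iodo (I, -1), 1 triphenylphosphine (PPh3, neutral), 1 oxalato (C2O4, -2). Ligand charge sum = -3.
With Nb in oxidation state +5, the complex ion is [Nb...]^2+.
Charge balance with perchlorate (-1) requires 1 complex ion per 2 perchlorate.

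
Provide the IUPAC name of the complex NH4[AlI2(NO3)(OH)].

ammonium hydroxodiiodonitratoaluminate(III)

The 1 ammonium counter-ion carries a total charge of +1, so each complex ion is 1−.
Ligand charges: 2×iodo (-1 each), 1×nitrato (-1 each), 1×hydroxo (-1 each); total -4. So Al + (-4) = 1−, giving Al = +3.
Ligands are named alphabetically: hydroxo before iodo before nitrato.
The complex ion is anionic, so aluminium takes the -ate form aluminate(III).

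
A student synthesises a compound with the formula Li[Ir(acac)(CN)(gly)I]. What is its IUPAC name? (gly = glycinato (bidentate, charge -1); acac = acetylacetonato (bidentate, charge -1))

The 1 lithium counter-ion carries a total charge of +1, so each complex ion is 1−.
Ligand charges: 1×glycinato (-1 each), 1×acetylacetonato (-1 each), 1×iodo (-1 each), 1×cyano (-1 each); total -4. So Ir + (-4) = 1−, giving Ir = +3.
Ligands are named alphabetically: acetylacetonato before cyano before glycinato before iodo.
The complex ion is anionic, so iridium takes the -ate form iridate(III).

lithium (acetylacetonato)cyano(glycinato)iodoiridate(III)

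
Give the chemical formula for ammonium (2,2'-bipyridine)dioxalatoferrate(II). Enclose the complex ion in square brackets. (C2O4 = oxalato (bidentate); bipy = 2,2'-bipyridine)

Ligands: 2 oxalato (C2O4, -2), 1 2,2'-bipyridine (bipy, neutral). Ligand charge sum = -4.
With Fe in oxidation state +2, the complex ion is [Fe...]^2−.
Charge balance with ammonium (+1) requires 1 complex ion per 2 ammonium.

(NH4)2[Fe(bipy)(C2O4)2]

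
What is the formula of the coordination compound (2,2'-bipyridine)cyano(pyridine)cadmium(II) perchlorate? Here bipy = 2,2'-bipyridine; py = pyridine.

Ligands: 1 cyano (CN, -1), 1 2,2'-bipyridine (bipy, neutral), 1 pyridine (py, neutral). Ligand charge sum = -1.
With Cd in oxidation state +2, the complex ion is [Cd...]^1+.
Charge balance with perchlorate (-1) requires 1 complex ion per 1 perchlorate.

[Cd(bipy)(CN)(py)]ClO4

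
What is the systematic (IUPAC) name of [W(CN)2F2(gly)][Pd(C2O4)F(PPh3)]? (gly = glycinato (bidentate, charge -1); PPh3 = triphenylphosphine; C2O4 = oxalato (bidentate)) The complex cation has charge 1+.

dicyanodifluoro(glycinato)tungsten(VI) fluorooxalato(triphenylphosphine)palladate(II)

Both ions are complex: the cation is named first with the plain metal name, the anion second with the -ate form; each ion's ligands are alphabetised independently.
The complex cation is given as 1+; its ligand charges sum to -5, so W = +6.
A 1:1 salt means the anion carries the equal and opposite charge, 1−.
Anion: ligand charges sum to -3; for the ion to be 1−, Pd = +2.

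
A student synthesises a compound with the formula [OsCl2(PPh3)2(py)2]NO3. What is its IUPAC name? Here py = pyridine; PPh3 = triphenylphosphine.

dichlorobis(pyridine)bis(triphenylphosphine)osmium(III) nitrate

The 1 nitrate counter-ion carries a total charge of -1, so each complex ion is 1+.
Ligand charges: 2×pyridine (neutral), 2×chloro (-1 each), 2×triphenylphosphine (neutral); total -2. So Os + (-2) = 1+, giving Os = +3.
Ligands are named alphabetically: chloro before pyridine before triphenylphosphine.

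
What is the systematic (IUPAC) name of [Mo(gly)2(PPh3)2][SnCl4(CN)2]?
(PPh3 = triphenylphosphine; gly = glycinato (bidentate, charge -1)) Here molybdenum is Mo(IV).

bis(glycinato)bis(triphenylphosphine)molybdenum(IV) tetrachlorodicyanostannate(IV)

Mo is given as +4; the cation's ligand charges sum to -2, so the complex cation is 2+.
A 1:1 salt means the anion carries the equal and opposite charge, 2−.
Anion: ligand charges sum to -6; for the ion to be 2−, Sn = +4.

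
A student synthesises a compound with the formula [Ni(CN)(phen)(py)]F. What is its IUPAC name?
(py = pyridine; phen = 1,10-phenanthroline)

The 1 fluoride counter-ion carries a total charge of -1, so each complex ion is 1+.
Ligand charges: 1×cyano (-1 each), 1×pyridine (neutral), 1×1,10-phenanthroline (neutral); total -1. So Ni + (-1) = 1+, giving Ni = +2.
Ligands are named alphabetically: cyano before phenanthroline before pyridine.

cyano(1,10-phenanthroline)(pyridine)nickel(II) fluoride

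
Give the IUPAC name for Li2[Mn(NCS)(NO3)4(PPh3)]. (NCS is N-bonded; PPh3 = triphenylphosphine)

lithium isothiocyanatotetranitrato(triphenylphosphine)manganate(III)

The 2 lithium counter-ions carry a total charge of +2, so each complex ion is 2−.
Ligand charges: 1×isothiocyanato (-1 each), 1×triphenylphosphine (neutral), 4×nitrato (-1 each); total -5. So Mn + (-5) = 2−, giving Mn = +3.
The complex ion is anionic, so manganese takes the -ate form manganate(III).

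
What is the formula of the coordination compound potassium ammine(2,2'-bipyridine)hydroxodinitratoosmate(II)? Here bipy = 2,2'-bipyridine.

Ligands: 1 ammine (NH3, neutral), 1 hydroxo (OH, -1), 1 2,2'-bipyridine (bipy, neutral), 2 nitrato (NO3, -1). Ligand charge sum = -3.
With Os in oxidation state +2, the complex ion is [Os...]^1−.
Charge balance with potassium (+1) requires 1 complex ion per 1 potassium.

K[Os(bipy)(NH3)(NO3)2(OH)]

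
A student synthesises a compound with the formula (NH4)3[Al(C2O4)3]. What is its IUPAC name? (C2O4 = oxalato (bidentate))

ammonium trioxalatoaluminate(III)

The 3 ammonium counter-ions carry a total charge of +3, so each complex ion is 3−.
Ligand charges: 3×oxalato (-2 each); total -6. So Al + (-6) = 3−, giving Al = +3.
The complex ion is anionic, so aluminium takes the -ate form aluminate(III).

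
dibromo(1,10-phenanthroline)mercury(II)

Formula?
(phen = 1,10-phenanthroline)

[HgBr2(phen)]

Ligands: 1 1,10-phenanthroline (phen, neutral), 2 bromo (Br, -1). Ligand charge sum = -2.
With Hg in oxidation state +2, the complex ion is [Hg...].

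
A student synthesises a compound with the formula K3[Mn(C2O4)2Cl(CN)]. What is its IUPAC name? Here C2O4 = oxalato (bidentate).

The 3 potassium counter-ions carry a total charge of +3, so each complex ion is 3−.
Ligand charges: 1×cyano (-1 each), 2×oxalato (-2 each), 1×chloro (-1 each); total -6. So Mn + (-6) = 3−, giving Mn = +3.
Ligands are named alphabetically: chloro before cyano before oxalato.
The complex ion is anionic, so manganese takes the -ate form manganate(III).

potassium chlorocyanodioxalatomanganate(III)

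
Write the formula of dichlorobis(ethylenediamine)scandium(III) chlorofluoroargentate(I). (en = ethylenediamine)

Cation [Sc…]: ligand charges -2, Sc(III) ⇒ ion charge 1+.
Anion [Ag…]: ligand charges -2, Ag(I) ⇒ ion charge 1−.
One 1+ cation balances one 1− anion.

[ScCl2(en)2][AgClF]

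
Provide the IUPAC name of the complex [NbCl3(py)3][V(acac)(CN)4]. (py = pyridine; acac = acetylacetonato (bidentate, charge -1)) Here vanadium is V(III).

Both ions are complex: the cation is named first with the plain metal name, the anion second with the -ate form; each ion's ligands are alphabetised independently.
V is given as +3; the anion's ligand charges sum to -5, so the complex anion is 2−.
A 1:1 salt means the cation carries the equal and opposite charge, 2+.
Cation: ligand charges sum to -3; for the ion to be 2+, Nb = +5.

trichlorotris(pyridine)niobium(V) (acetylacetonato)tetracyanovanadate(III)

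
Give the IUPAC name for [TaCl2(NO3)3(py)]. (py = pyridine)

There is no counter-ion, so the complex is neutral overall.
Ligand charges: 3×nitrato (-1 each), 2×chloro (-1 each), 1×pyridine (neutral); total -5. So Ta + (-5) = 0, giving Ta = +5.
Ligands are named alphabetically: chloro before nitrato before pyridine.

dichlorotrinitrato(pyridine)tantalum(V)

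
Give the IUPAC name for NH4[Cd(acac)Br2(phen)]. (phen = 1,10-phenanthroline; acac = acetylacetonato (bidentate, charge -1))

ammonium (acetylacetonato)dibromo(1,10-phenanthroline)cadmate(II)

The 1 ammonium counter-ion carries a total charge of +1, so each complex ion is 1−.
Ligand charges: 1×1,10-phenanthroline (neutral), 1×acetylacetonato (-1 each), 2×bromo (-1 each); total -3. So Cd + (-3) = 1−, giving Cd = +2.
The complex ion is anionic, so cadmium takes the -ate form cadmate(II).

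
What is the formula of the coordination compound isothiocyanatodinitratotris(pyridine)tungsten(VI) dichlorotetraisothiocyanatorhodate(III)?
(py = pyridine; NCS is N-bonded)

Cation [W…]: ligand charges -3, W(VI) ⇒ ion charge 3+.
Anion [Rh…]: ligand charges -6, Rh(III) ⇒ ion charge 3−.
One 3+ cation balances one 3− anion.

[W(NCS)(NO3)2(py)3][RhCl2(NCS)4]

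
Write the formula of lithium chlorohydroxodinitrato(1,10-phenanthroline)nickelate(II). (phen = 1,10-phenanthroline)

Ligands: 2 nitrato (NO3, -1), 1 chloro (Cl, -1), 1 1,10-phenanthroline (phen, neutral), 1 hydroxo (OH, -1). Ligand charge sum = -4.
Charge balance with lithium (+1) requires 1 complex ion per 2 lithium.

Li2[NiCl(NO3)2(OH)(phen)]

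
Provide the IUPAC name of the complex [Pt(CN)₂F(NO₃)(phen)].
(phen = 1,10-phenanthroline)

There is no counter-ion, so the complex is neutral overall.
Ligand charges: 2×cyano (-1 each), 1×fluoro (-1 each), 1×nitrato (-1 each), 1×1,10-phenanthroline (neutral); total -4. So Pt + (-4) = 0, giving Pt = +4.
Ligands are named alphabetically: cyano before fluoro before nitrato before phenanthroline.

dicyanofluoronitrato(1,10-phenanthroline)platinum(IV)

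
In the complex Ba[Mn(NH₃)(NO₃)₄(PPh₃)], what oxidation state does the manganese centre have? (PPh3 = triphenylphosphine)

1 barium outside the brackets (+2 each) → the complex ion is 2−.
Ligand charges: 1×PPh3 neutral; 1×NH3 neutral; 4×NO3 = -4; sum -4.
Mn + (-4) = 2− ⇒ Mn is +2.

+2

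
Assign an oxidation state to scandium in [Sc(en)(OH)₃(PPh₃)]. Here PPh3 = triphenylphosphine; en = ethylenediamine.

No counter-ion: the bracketed complex is neutral.
Ligand charges: 1×PPh3 neutral; 1×en neutral; 3×OH = -3; sum -3.
Sc + (-3) = 0 ⇒ Sc is +3.

+3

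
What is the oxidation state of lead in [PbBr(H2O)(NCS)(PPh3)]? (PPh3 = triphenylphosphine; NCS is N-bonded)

+2

No counter-ion: the bracketed complex is neutral.
Ligand charges: 1×PPh3 neutral; 1×NCS = -1; 1×Br = -1; 1×H2O neutral; sum -2.
Pb + (-2) = 0 ⇒ Pb is +2.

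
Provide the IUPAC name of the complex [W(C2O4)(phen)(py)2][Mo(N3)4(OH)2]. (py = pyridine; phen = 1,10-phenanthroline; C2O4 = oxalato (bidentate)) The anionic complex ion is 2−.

oxalato(1,10-phenanthroline)bis(pyridine)tungsten(IV) tetraazidodihydroxomolybdate(IV)

Both ions are complex: the cation is named first with the plain metal name, the anion second with the -ate form; each ion's ligands are alphabetised independently.
The complex anion is given as 2−; its ligand charges sum to -6, so Mo = +4.
A 1:1 salt means the cation carries the equal and opposite charge, 2+.
Cation: ligand charges sum to -2; for the ion to be 2+, W = +4.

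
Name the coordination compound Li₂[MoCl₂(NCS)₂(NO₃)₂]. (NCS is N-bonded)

The 2 lithium counter-ions carry a total charge of +2, so each complex ion is 2−.
Ligand charges: 2×chloro (-1 each), 2×isothiocyanato (-1 each), 2×nitrato (-1 each); total -6. So Mo + (-6) = 2−, giving Mo = +4.
Ligands are named alphabetically: chloro before isothiocyanato before nitrato.
The complex ion is anionic, so molybdenum takes the -ate form molybdate(IV).

lithium dichlorodiisothiocyanatodinitratomolybdate(IV)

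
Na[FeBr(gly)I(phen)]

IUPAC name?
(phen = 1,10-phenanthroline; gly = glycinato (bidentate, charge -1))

sodium bromo(glycinato)iodo(1,10-phenanthroline)ferrate(II)

The 1 sodium counter-ion carries a total charge of +1, so each complex ion is 1−.
Ligand charges: 1×1,10-phenanthroline (neutral), 1×bromo (-1 each), 1×iodo (-1 each), 1×glycinato (-1 each); total -3. So Fe + (-3) = 1−, giving Fe = +2.
Ligands are named alphabetically: bromo before glycinato before iodo before phenanthroline.
The complex ion is anionic, so iron takes the -ate form ferrate(II).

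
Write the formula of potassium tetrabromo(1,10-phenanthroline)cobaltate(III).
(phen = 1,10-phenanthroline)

K[CoBr4(phen)]

Ligands: 4 bromo (Br, -1), 1 1,10-phenanthroline (phen, neutral). Ligand charge sum = -4.
Charge balance with potassium (+1) requires 1 complex ion per 1 potassium.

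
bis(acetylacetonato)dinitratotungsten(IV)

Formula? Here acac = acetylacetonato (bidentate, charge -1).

Ligands: 2 nitrato (NO3, -1), 2 acetylacetonato (acac, -1). Ligand charge sum = -4.
With W in oxidation state +4, the complex ion is [W...].

[W(acac)2(NO3)2]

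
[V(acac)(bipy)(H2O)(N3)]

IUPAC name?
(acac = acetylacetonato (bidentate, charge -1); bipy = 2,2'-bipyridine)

(acetylacetonato)aquaazido(2,2'-bipyridine)vanadium(II)

There is no counter-ion, so the complex is neutral overall.
Ligand charges: 1×aqua (neutral), 1×acetylacetonato (-1 each), 1×azido (-1 each), 1×2,2'-bipyridine (neutral); total -2. So V + (-2) = 0, giving V = +2.
Ligands are named alphabetically: acetylacetonato before aqua before azido before bipyridine.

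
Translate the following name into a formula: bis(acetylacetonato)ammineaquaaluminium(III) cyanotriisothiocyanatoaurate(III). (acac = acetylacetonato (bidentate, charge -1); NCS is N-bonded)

[Al(acac)2(H2O)(NH3)][Au(CN)(NCS)3]

Cation [Al…]: ligand charges -2, Al(III) ⇒ ion charge 1+.
Anion [Au…]: ligand charges -4, Au(III) ⇒ ion charge 1−.
One 1+ cation balances one 1− anion.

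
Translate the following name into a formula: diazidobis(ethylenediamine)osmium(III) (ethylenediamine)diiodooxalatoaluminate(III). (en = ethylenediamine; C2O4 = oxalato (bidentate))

[Os(en)2(N3)2][Al(C2O4)(en)I2]

Cation [Os…]: ligand charges -2, Os(III) ⇒ ion charge 1+.
Anion [Al…]: ligand charges -4, Al(III) ⇒ ion charge 1−.
One 1+ cation balances one 1− anion.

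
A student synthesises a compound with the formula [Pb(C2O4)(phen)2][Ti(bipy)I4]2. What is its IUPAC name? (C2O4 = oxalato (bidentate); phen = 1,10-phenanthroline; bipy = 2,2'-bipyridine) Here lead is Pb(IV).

oxalatobis(1,10-phenanthroline)lead(IV) (2,2'-bipyridine)tetraiodotitanate(III)

Both ions are complex: the cation is named first with the plain metal name, the anion second with the -ate form; each ion's ligands are alphabetised independently.
Pb is given as +4; the cation's ligand charges sum to -2, so the complex cation is 2+.
With 2 anions per cation, each anion must be 2/2 = 1−.
Anion: ligand charges sum to -4; for the ion to be 1−, Ti = +3.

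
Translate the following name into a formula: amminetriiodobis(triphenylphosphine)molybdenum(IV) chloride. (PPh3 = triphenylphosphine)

[MoI3(NH3)(PPh3)2]Cl

Ligands: 3 iodo (I, -1), 2 triphenylphosphine (PPh3, neutral), 1 ammine (NH3, neutral). Ligand charge sum = -3.
Charge balance with chloride (-1) requires 1 complex ion per 1 chloride.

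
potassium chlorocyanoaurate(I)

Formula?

Ligands: 1 cyano (CN, -1), 1 chloro (Cl, -1). Ligand charge sum = -2.
Charge balance with potassium (+1) requires 1 complex ion per 1 potassium.

K[AuCl(CN)]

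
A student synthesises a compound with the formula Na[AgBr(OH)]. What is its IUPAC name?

sodium bromohydroxoargentate(I)

The 1 sodium counter-ion carries a total charge of +1, so each complex ion is 1−.
Ligand charges: 1×hydroxo (-1 each), 1×bromo (-1 each); total -2. So Ag + (-2) = 1−, giving Ag = +1.
Ligands are named alphabetically: bromo before hydroxo.
The complex ion is anionic, so silver takes the -ate form argentate(I).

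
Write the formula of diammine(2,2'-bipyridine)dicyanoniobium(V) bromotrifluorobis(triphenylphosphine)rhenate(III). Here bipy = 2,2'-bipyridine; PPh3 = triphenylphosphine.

Cation [Nb…]: ligand charges -2, Nb(V) ⇒ ion charge 3+.
Anion [Re…]: ligand charges -4, Re(III) ⇒ ion charge 1−.

[Nb(bipy)(CN)2(NH3)2][ReBrF3(PPh3)2]3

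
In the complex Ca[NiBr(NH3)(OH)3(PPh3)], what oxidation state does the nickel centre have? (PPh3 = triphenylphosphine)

+2

1 calcium outside the brackets (+2 each) → the complex ion is 2−.
Ligand charges: 1×NH3 neutral; 3×OH = -3; 1×PPh3 neutral; 1×Br = -1; sum -4.
Ni + (-4) = 2− ⇒ Ni is +2.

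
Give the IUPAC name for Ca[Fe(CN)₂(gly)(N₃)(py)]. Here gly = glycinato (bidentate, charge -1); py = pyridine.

calcium azidodicyano(glycinato)(pyridine)ferrate(II)

The 1 calcium counter-ion carries a total charge of +2, so each complex ion is 2−.
Ligand charges: 2×cyano (-1 each), 1×glycinato (-1 each), 1×pyridine (neutral), 1×azido (-1 each); total -4. So Fe + (-4) = 2−, giving Fe = +2.
The complex ion is anionic, so iron takes the -ate form ferrate(II).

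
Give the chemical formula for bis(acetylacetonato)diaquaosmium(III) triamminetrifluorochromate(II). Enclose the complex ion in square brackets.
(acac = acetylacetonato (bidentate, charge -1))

[Os(acac)2(H2O)2][CrF3(NH3)3]

Cation [Os…]: ligand charges -2, Os(III) ⇒ ion charge 1+.
Anion [Cr…]: ligand charges -3, Cr(II) ⇒ ion charge 1−.
One 1+ cation balances one 1− anion.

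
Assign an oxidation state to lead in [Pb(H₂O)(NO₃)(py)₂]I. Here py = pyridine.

+2

1 iodide outside the brackets (-1 each) → the complex ion is 1+.
Ligand charges: 1×NO3 = -1; 1×H2O neutral; 2×py neutral; sum -1.
Pb + (-1) = 1+ ⇒ Pb is +2.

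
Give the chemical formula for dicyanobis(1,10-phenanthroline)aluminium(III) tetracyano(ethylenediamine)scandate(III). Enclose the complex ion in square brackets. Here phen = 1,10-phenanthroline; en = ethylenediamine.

[Al(CN)2(phen)2][Sc(CN)4(en)]

Cation [Al…]: ligand charges -2, Al(III) ⇒ ion charge 1+.
Anion [Sc…]: ligand charges -4, Sc(III) ⇒ ion charge 1−.
One 1+ cation balances one 1− anion.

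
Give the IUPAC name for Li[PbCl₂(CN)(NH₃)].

lithium amminedichlorocyanoplumbate(II)

The 1 lithium counter-ion carries a total charge of +1, so each complex ion is 1−.
Ligand charges: 1×ammine (neutral), 1×cyano (-1 each), 2×chloro (-1 each); total -3. So Pb + (-3) = 1−, giving Pb = +2.
The complex ion is anionic, so lead takes the -ate form plumbate(II).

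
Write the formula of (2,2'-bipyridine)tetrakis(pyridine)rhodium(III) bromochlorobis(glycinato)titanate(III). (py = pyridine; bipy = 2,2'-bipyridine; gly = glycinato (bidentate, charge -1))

[Rh(bipy)(py)4][TiBrCl(gly)2]3

Cation [Rh…]: ligand charges 0, Rh(III) ⇒ ion charge 3+.
Anion [Ti…]: ligand charges -4, Ti(III) ⇒ ion charge 1−.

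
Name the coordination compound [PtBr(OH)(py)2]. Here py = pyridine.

There is no counter-ion, so the complex is neutral overall.
Ligand charges: 1×bromo (-1 each), 2×pyridine (neutral), 1×hydroxo (-1 each); total -2. So Pt + (-2) = 0, giving Pt = +2.
Ligands are named alphabetically: bromo before hydroxo before pyridine.

bromohydroxobis(pyridine)platinum(II)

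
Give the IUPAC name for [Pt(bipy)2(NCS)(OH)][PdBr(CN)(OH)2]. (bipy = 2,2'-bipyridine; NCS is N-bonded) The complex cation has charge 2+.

bis(2,2'-bipyridine)hydroxoisothiocyanatoplatinum(IV) bromocyanodihydroxopalladate(II)

Both ions are complex: the cation is named first with the plain metal name, the anion second with the -ate form; each ion's ligands are alphabetised independently.
The complex cation is given as 2+; its ligand charges sum to -2, so Pt = +4.
A 1:1 salt means the anion carries the equal and opposite charge, 2−.
Anion: ligand charges sum to -4; for the ion to be 2−, Pd = +2.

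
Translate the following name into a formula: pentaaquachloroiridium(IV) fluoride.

[IrCl(H2O)5]F3

Ligands: 5 aqua (H2O, neutral), 1 chloro (Cl, -1). Ligand charge sum = -1.
With Ir in oxidation state +4, the complex ion is [Ir...]^3+.
Charge balance with fluoride (-1) requires 1 complex ion per 3 fluoride.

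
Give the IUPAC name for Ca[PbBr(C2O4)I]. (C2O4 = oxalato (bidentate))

calcium bromoiodooxalatoplumbate(II)

The 1 calcium counter-ion carries a total charge of +2, so each complex ion is 2−.
Ligand charges: 1×bromo (-1 each), 1×iodo (-1 each), 1×oxalato (-2 each); total -4. So Pb + (-4) = 2−, giving Pb = +2.
Ligands are named alphabetically: bromo before iodo before oxalato.
The complex ion is anionic, so lead takes the -ate form plumbate(II).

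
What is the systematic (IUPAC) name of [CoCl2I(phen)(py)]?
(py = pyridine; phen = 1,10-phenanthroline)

There is no counter-ion, so the complex is neutral overall.
Ligand charges: 2×chloro (-1 each), 1×pyridine (neutral), 1×iodo (-1 each), 1×1,10-phenanthroline (neutral); total -3. So Co + (-3) = 0, giving Co = +3.
Ligands are named alphabetically: chloro before iodo before phenanthroline before pyridine.

dichloroiodo(1,10-phenanthroline)(pyridine)cobalt(III)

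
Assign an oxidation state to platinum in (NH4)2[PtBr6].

+4

2 ammonium outside the brackets (+1 each) → the complex ion is 2−.
Ligand charges: 6×Br = -6; sum -6.
Pt + (-6) = 2− ⇒ Pt is +4.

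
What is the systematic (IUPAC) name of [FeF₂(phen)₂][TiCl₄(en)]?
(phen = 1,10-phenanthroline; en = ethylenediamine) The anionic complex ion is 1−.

The complex anion is given as 1−; its ligand charges sum to -4, so Ti = +3.
A 1:1 salt means the cation carries the equal and opposite charge, 1+.
Cation: ligand charges sum to -2; for the ion to be 1+, Fe = +3.

difluorobis(1,10-phenanthroline)iron(III) tetrachloro(ethylenediamine)titanate(III)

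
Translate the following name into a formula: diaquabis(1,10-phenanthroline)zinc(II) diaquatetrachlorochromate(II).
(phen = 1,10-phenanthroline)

Cation [Zn…]: ligand charges 0, Zn(II) ⇒ ion charge 2+.
Anion [Cr…]: ligand charges -4, Cr(II) ⇒ ion charge 2−.

[Zn(H2O)2(phen)2][CrCl4(H2O)2]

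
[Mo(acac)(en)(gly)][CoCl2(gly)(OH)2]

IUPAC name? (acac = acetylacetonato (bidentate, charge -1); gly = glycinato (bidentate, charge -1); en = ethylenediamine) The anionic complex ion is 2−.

(acetylacetonato)(ethylenediamine)(glycinato)molybdenum(IV) dichloro(glycinato)dihydroxocobaltate(III)

Both ions are complex: the cation is named first with the plain metal name, the anion second with the -ate form; each ion's ligands are alphabetised independently.
The complex anion is given as 2−; its ligand charges sum to -5, so Co = +3.
A 1:1 salt means the cation carries the equal and opposite charge, 2+.
Cation: ligand charges sum to -2; for the ion to be 2+, Mo = +4.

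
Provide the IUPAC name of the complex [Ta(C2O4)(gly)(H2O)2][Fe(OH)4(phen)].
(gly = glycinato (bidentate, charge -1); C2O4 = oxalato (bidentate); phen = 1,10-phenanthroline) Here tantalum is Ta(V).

Ta is given as +5; the cation's ligand charges sum to -3, so the complex cation is 2+.
A 1:1 salt means the anion carries the equal and opposite charge, 2−.
Anion: ligand charges sum to -4; for the ion to be 2−, Fe = +2.

diaqua(glycinato)oxalatotantalum(V) tetrahydroxo(1,10-phenanthroline)ferrate(II)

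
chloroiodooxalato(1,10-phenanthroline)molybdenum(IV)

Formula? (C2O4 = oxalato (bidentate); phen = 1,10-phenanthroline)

Ligands: 1 oxalato (C2O4, -2), 1 1,10-phenanthroline (phen, neutral), 1 iodo (I, -1), 1 chloro (Cl, -1). Ligand charge sum = -4.
With Mo in oxidation state +4, the complex ion is [Mo...].

[Mo(C2O4)ClI(phen)]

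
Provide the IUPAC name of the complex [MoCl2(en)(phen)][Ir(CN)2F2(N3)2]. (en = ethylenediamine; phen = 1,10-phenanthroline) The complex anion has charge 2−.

dichloro(ethylenediamine)(1,10-phenanthroline)molybdenum(IV) diazidodicyanodifluoroiridate(IV)

The complex anion is given as 2−; its ligand charges sum to -6, so Ir = +4.
A 1:1 salt means the cation carries the equal and opposite charge, 2+.
Cation: ligand charges sum to -2; for the ion to be 2+, Mo = +4.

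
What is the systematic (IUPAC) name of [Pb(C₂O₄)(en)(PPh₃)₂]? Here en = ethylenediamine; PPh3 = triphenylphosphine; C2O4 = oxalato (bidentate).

(ethylenediamine)oxalatobis(triphenylphosphine)lead(II)

There is no counter-ion, so the complex is neutral overall.
Ligand charges: 1×ethylenediamine (neutral), 2×triphenylphosphine (neutral), 1×oxalato (-2 each); total -2. So Pb + (-2) = 0, giving Pb = +2.
Ligands are named alphabetically: ethylenediamine before oxalato before triphenylphosphine.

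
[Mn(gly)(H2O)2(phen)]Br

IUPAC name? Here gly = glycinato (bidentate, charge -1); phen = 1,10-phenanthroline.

The 1 bromide counter-ion carries a total charge of -1, so each complex ion is 1+.
Ligand charges: 1×glycinato (-1 each), 2×aqua (neutral), 1×1,10-phenanthroline (neutral); total -1. So Mn + (-1) = 1+, giving Mn = +2.
Ligands are named alphabetically: aqua before glycinato before phenanthroline.

diaqua(glycinato)(1,10-phenanthroline)manganese(II) bromide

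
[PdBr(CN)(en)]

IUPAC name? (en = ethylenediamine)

bromocyano(ethylenediamine)palladium(II)

There is no counter-ion, so the complex is neutral overall.
Ligand charges: 1×ethylenediamine (neutral), 1×bromo (-1 each), 1×cyano (-1 each); total -2. So Pd + (-2) = 0, giving Pd = +2.
Ligands are named alphabetically: bromo before cyano before ethylenediamine.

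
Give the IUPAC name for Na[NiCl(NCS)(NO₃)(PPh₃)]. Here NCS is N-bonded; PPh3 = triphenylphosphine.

The 1 sodium counter-ion carries a total charge of +1, so each complex ion is 1−.
Ligand charges: 1×isothiocyanato (-1 each), 1×chloro (-1 each), 1×triphenylphosphine (neutral), 1×nitrato (-1 each); total -3. So Ni + (-3) = 1−, giving Ni = +2.
Ligands are named alphabetically: chloro before isothiocyanato before nitrato before triphenylphosphine.
The complex ion is anionic, so nickel takes the -ate form nickelate(II).

sodium chloroisothiocyanatonitrato(triphenylphosphine)nickelate(II)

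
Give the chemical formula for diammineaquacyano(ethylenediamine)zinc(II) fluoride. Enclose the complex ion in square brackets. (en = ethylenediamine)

Ligands: 1 cyano (CN, -1), 2 ammine (NH3, neutral), 1 aqua (H2O, neutral), 1 ethylenediamine (en, neutral). Ligand charge sum = -1.
With Zn in oxidation state +2, the complex ion is [Zn...]^1+.
Charge balance with fluoride (-1) requires 1 complex ion per 1 fluoride.

[Zn(CN)(en)(H2O)(NH3)2]F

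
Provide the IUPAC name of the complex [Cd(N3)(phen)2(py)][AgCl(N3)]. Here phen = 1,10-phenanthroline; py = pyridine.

Cadmium is always +2 in its complexes; the cation's ligand charges sum to -1, so the complex cation is 1+.
A 1:1 salt means the anion carries the equal and opposite charge, 1−.
Anion: ligand charges sum to -2; for the ion to be 1−, Ag = +1.

azidobis(1,10-phenanthroline)(pyridine)cadmium(II) azidochloroargentate(I)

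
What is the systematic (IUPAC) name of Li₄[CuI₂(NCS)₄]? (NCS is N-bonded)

lithium diiodotetraisothiocyanatocuprate(II)

The 4 lithium counter-ions carry a total charge of +4, so each complex ion is 4−.
Ligand charges: 4×isothiocyanato (-1 each), 2×iodo (-1 each); total -6. So Cu + (-6) = 4−, giving Cu = +2.
Ligands are named alphabetically: iodo before isothiocyanato.
The complex ion is anionic, so copper takes the -ate form cuprate(II).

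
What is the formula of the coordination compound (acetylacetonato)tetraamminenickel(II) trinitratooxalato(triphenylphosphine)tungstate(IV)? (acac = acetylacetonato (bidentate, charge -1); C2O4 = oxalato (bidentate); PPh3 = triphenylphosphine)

[Ni(acac)(NH3)4][W(C2O4)(NO3)3(PPh3)]

Cation [Ni…]: ligand charges -1, Ni(II) ⇒ ion charge 1+.
Anion [W…]: ligand charges -5, W(IV) ⇒ ion charge 1−.
One 1+ cation balances one 1− anion.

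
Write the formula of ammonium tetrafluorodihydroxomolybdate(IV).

Ligands: 4 fluoro (F, -1), 2 hydroxo (OH, -1). Ligand charge sum = -6.
With Mo in oxidation state +4, the complex ion is [Mo...]^2−.
Charge balance with ammonium (+1) requires 1 complex ion per 2 ammonium.

(NH4)2[MoF4(OH)2]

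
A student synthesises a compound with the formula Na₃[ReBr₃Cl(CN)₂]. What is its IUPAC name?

The 3 sodium counter-ions carry a total charge of +3, so each complex ion is 3−.
Ligand charges: 1×chloro (-1 each), 2×cyano (-1 each), 3×bromo (-1 each); total -6. So Re + (-6) = 3−, giving Re = +3.
Ligands are named alphabetically: bromo before chloro before cyano.
The complex ion is anionic, so rhenium takes the -ate form rhenate(III).

sodium tribromochlorodicyanorhenate(III)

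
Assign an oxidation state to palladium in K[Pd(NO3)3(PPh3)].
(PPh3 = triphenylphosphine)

+2

1 potassium outside the brackets (+1 each) → the complex ion is 1−.
Ligand charges: 3×NO3 = -3; 1×PPh3 neutral; sum -3.
Pd + (-3) = 1− ⇒ Pd is +2.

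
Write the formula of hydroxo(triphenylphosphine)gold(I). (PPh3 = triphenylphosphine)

[Au(OH)(PPh3)]

Ligands: 1 hydroxo (OH, -1), 1 triphenylphosphine (PPh3, neutral). Ligand charge sum = -1.
With Au in oxidation state +1, the complex ion is [Au...].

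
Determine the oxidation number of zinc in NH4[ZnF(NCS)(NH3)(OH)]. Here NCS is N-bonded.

1 ammonium outside the brackets (+1 each) → the complex ion is 1−.
Ligand charges: 1×NH3 neutral; 1×NCS = -1; 1×F = -1; 1×OH = -1; sum -3.
Zn + (-3) = 1− ⇒ Zn is +2.

+2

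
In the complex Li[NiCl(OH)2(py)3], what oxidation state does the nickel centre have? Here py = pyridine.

+2

1 lithium outside the brackets (+1 each) → the complex ion is 1−.
Ligand charges: 1×Cl = -1; 3×py neutral; 2×OH = -2; sum -3.
Ni + (-3) = 1− ⇒ Ni is +2.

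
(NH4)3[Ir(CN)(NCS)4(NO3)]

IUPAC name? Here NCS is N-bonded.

The 3 ammonium counter-ions carry a total charge of +3, so each complex ion is 3−.
Ligand charges: 1×cyano (-1 each), 4×isothiocyanato (-1 each), 1×nitrato (-1 each); total -6. So Ir + (-6) = 3−, giving Ir = +3.
Ligands are named alphabetically: cyano before isothiocyanato before nitrato.
The complex ion is anionic, so iridium takes the -ate form iridate(III).

ammonium cyanotetraisothiocyanatonitratoiridate(III)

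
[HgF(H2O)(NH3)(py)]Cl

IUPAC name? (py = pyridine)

The 1 chloride counter-ion carries a total charge of -1, so each complex ion is 1+.
Ligand charges: 1×pyridine (neutral), 1×aqua (neutral), 1×fluoro (-1 each), 1×ammine (neutral); total -1. So Hg + (-1) = 1+, giving Hg = +2.
Ligands are named alphabetically: ammine before aqua before fluoro before pyridine.

ammineaquafluoro(pyridine)mercury(II) chloride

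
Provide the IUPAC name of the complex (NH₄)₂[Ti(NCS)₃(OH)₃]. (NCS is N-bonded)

The 2 ammonium counter-ions carry a total charge of +2, so each complex ion is 2−.
Ligand charges: 3×isothiocyanato (-1 each), 3×hydroxo (-1 each); total -6. So Ti + (-6) = 2−, giving Ti = +4.
Ligands are named alphabetically: hydroxo before isothiocyanato.
The complex ion is anionic, so titanium takes the -ate form titanate(IV).

ammonium trihydroxotriisothiocyanatotitanate(IV)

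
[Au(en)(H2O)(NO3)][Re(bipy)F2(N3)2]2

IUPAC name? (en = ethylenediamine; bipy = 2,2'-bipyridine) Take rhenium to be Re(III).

aqua(ethylenediamine)nitratogold(III) diazido(2,2'-bipyridine)difluororhenate(III)

Re is given as +3; the anion's ligand charges sum to -4, so the complex anion is 1−.
With 2 anions per cation, the cation must be 2×1 = 2+.
Cation: ligand charges sum to -1; for the ion to be 2+, Au = +3.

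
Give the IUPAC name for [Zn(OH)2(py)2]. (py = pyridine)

dihydroxobis(pyridine)zinc(II)

There is no counter-ion, so the complex is neutral overall.
Ligand charges: 2×hydroxo (-1 each), 2×pyridine (neutral); total -2. So Zn + (-2) = 0, giving Zn = +2.
Ligands are named alphabetically: hydroxo before pyridine.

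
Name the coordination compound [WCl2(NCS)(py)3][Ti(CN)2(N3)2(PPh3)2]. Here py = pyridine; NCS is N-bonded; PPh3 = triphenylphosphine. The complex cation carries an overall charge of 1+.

The complex cation is given as 1+; its ligand charges sum to -3, so W = +4.
A 1:1 salt means the anion carries the equal and opposite charge, 1−.
Anion: ligand charges sum to -4; for the ion to be 1−, Ti = +3.

dichloroisothiocyanatotris(pyridine)tungsten(IV) diazidodicyanobis(triphenylphosphine)titanate(III)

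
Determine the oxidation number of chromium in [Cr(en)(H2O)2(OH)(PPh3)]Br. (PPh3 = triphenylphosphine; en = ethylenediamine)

1 bromide outside the brackets (-1 each) → the complex ion is 1+.
Ligand charges: 1×PPh3 neutral; 2×H2O neutral; 1×en neutral; 1×OH = -1; sum -1.
Cr + (-1) = 1+ ⇒ Cr is +2.

+2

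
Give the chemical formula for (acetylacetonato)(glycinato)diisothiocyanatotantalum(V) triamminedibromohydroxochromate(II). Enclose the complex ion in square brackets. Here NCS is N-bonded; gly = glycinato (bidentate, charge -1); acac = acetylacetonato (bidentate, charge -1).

Cation [Ta…]: ligand charges -4, Ta(V) ⇒ ion charge 1+.
Anion [Cr…]: ligand charges -3, Cr(II) ⇒ ion charge 1−.

[Ta(acac)(gly)(NCS)2][CrBr2(NH3)3(OH)]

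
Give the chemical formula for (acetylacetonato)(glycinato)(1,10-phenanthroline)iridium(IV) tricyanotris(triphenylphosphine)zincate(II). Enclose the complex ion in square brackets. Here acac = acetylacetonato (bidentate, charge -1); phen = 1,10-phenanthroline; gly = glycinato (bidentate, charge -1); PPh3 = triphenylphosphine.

[Ir(acac)(gly)(phen)][Zn(CN)3(PPh3)3]2

Cation [Ir…]: ligand charges -2, Ir(IV) ⇒ ion charge 2+.
Anion [Zn…]: ligand charges -3, Zn(II) ⇒ ion charge 1−.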